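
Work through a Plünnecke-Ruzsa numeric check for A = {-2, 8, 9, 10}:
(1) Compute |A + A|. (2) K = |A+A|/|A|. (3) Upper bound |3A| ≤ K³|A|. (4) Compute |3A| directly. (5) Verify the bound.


|A| = 4.
Step 1: Compute A + A by enumerating all 16 pairs.
A + A = {-4, 6, 7, 8, 16, 17, 18, 19, 20}, so |A + A| = 9.
Step 2: Doubling constant K = |A + A|/|A| = 9/4 = 9/4 ≈ 2.2500.
Step 3: Plünnecke-Ruzsa gives |3A| ≤ K³·|A| = (2.2500)³ · 4 ≈ 45.5625.
Step 4: Compute 3A = A + A + A directly by enumerating all triples (a,b,c) ∈ A³; |3A| = 16.
Step 5: Check 16 ≤ 45.5625? Yes ✓.

K = 9/4, Plünnecke-Ruzsa bound K³|A| ≈ 45.5625, |3A| = 16, inequality holds.


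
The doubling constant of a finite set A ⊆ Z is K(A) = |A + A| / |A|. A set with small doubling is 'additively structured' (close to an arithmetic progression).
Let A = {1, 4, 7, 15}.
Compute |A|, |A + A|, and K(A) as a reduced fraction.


|A| = 4.
Compute A + A by enumerating all 16 pairs.
A + A = {2, 5, 8, 11, 14, 16, 19, 22, 30}, so |A + A| = 9.
K = |A + A| / |A| = 9/4 (already in lowest terms) ≈ 2.2500.
Reference: AP of size 4 gives K = 7/4 ≈ 1.7500; a fully generic set of size 4 gives K ≈ 2.5000.

|A| = 4, |A + A| = 9, K = 9/4.


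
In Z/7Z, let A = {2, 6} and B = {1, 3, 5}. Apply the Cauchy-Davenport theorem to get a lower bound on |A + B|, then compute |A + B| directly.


Cauchy-Davenport: |A + B| ≥ min(p, |A| + |B| - 1) for A, B nonempty in Z/pZ.
|A| = 2, |B| = 3, p = 7.
CD lower bound = min(7, 2 + 3 - 1) = min(7, 4) = 4.
Compute A + B mod 7 directly:
a = 2: 2+1=3, 2+3=5, 2+5=0
a = 6: 6+1=0, 6+3=2, 6+5=4
A + B = {0, 2, 3, 4, 5}, so |A + B| = 5.
Verify: 5 ≥ 4? Yes ✓.

CD lower bound = 4, actual |A + B| = 5.


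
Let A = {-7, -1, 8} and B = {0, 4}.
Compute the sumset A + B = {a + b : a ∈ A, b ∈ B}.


A + B = {a + b : a ∈ A, b ∈ B}.
Enumerate all |A|·|B| = 3·2 = 6 pairs (a, b) and collect distinct sums.
a = -7: -7+0=-7, -7+4=-3
a = -1: -1+0=-1, -1+4=3
a = 8: 8+0=8, 8+4=12
Collecting distinct sums: A + B = {-7, -3, -1, 3, 8, 12}
|A + B| = 6

A + B = {-7, -3, -1, 3, 8, 12}


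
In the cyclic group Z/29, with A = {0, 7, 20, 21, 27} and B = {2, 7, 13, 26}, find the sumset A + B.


Work in Z/29Z: reduce every sum a + b modulo 29.
Enumerate all 20 pairs:
a = 0: 0+2=2, 0+7=7, 0+13=13, 0+26=26
a = 7: 7+2=9, 7+7=14, 7+13=20, 7+26=4
a = 20: 20+2=22, 20+7=27, 20+13=4, 20+26=17
a = 21: 21+2=23, 21+7=28, 21+13=5, 21+26=18
a = 27: 27+2=0, 27+7=5, 27+13=11, 27+26=24
Distinct residues collected: {0, 2, 4, 5, 7, 9, 11, 13, 14, 17, 18, 20, 22, 23, 24, 26, 27, 28}
|A + B| = 18 (out of 29 total residues).

A + B = {0, 2, 4, 5, 7, 9, 11, 13, 14, 17, 18, 20, 22, 23, 24, 26, 27, 28}


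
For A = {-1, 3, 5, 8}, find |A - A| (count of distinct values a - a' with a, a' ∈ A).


A - A = {a - a' : a, a' ∈ A}; |A| = 4.
Bounds: 2|A|-1 ≤ |A - A| ≤ |A|² - |A| + 1, i.e. 7 ≤ |A - A| ≤ 13.
Note: 0 ∈ A - A always (from a - a). The set is symmetric: if d ∈ A - A then -d ∈ A - A.
Enumerate nonzero differences d = a - a' with a > a' (then include -d):
Positive differences: {2, 3, 4, 5, 6, 9}
Full difference set: {0} ∪ (positive diffs) ∪ (negative diffs).
|A - A| = 1 + 2·6 = 13 (matches direct enumeration: 13).

|A - A| = 13


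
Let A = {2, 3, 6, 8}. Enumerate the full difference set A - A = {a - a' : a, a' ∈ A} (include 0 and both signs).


A - A = {a - a' : a, a' ∈ A}.
Compute a - a' for each ordered pair (a, a'):
a = 2: 2-2=0, 2-3=-1, 2-6=-4, 2-8=-6
a = 3: 3-2=1, 3-3=0, 3-6=-3, 3-8=-5
a = 6: 6-2=4, 6-3=3, 6-6=0, 6-8=-2
a = 8: 8-2=6, 8-3=5, 8-6=2, 8-8=0
Collecting distinct values (and noting 0 appears from a-a):
A - A = {-6, -5, -4, -3, -2, -1, 0, 1, 2, 3, 4, 5, 6}
|A - A| = 13

A - A = {-6, -5, -4, -3, -2, -1, 0, 1, 2, 3, 4, 5, 6}


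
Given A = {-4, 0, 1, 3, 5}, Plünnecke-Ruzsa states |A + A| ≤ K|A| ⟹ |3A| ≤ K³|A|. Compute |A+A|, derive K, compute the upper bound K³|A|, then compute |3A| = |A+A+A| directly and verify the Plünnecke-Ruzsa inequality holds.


|A| = 5.
Step 1: Compute A + A by enumerating all 25 pairs.
A + A = {-8, -4, -3, -1, 0, 1, 2, 3, 4, 5, 6, 8, 10}, so |A + A| = 13.
Step 2: Doubling constant K = |A + A|/|A| = 13/5 = 13/5 ≈ 2.6000.
Step 3: Plünnecke-Ruzsa gives |3A| ≤ K³·|A| = (2.6000)³ · 5 ≈ 87.8800.
Step 4: Compute 3A = A + A + A directly by enumerating all triples (a,b,c) ∈ A³; |3A| = 22.
Step 5: Check 22 ≤ 87.8800? Yes ✓.

K = 13/5, Plünnecke-Ruzsa bound K³|A| ≈ 87.8800, |3A| = 22, inequality holds.


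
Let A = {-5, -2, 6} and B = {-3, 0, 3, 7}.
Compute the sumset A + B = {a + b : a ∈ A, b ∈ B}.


A + B = {a + b : a ∈ A, b ∈ B}.
Enumerate all |A|·|B| = 3·4 = 12 pairs (a, b) and collect distinct sums.
a = -5: -5+-3=-8, -5+0=-5, -5+3=-2, -5+7=2
a = -2: -2+-3=-5, -2+0=-2, -2+3=1, -2+7=5
a = 6: 6+-3=3, 6+0=6, 6+3=9, 6+7=13
Collecting distinct sums: A + B = {-8, -5, -2, 1, 2, 3, 5, 6, 9, 13}
|A + B| = 10

A + B = {-8, -5, -2, 1, 2, 3, 5, 6, 9, 13}


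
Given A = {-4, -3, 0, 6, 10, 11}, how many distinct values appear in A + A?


A + A = {a + a' : a, a' ∈ A}; |A| = 6.
General bounds: 2|A| - 1 ≤ |A + A| ≤ |A|(|A|+1)/2, i.e. 11 ≤ |A + A| ≤ 21.
Lower bound 2|A|-1 is attained iff A is an arithmetic progression.
Enumerate sums a + a' for a ≤ a' (symmetric, so this suffices):
a = -4: -4+-4=-8, -4+-3=-7, -4+0=-4, -4+6=2, -4+10=6, -4+11=7
a = -3: -3+-3=-6, -3+0=-3, -3+6=3, -3+10=7, -3+11=8
a = 0: 0+0=0, 0+6=6, 0+10=10, 0+11=11
a = 6: 6+6=12, 6+10=16, 6+11=17
a = 10: 10+10=20, 10+11=21
a = 11: 11+11=22
Distinct sums: {-8, -7, -6, -4, -3, 0, 2, 3, 6, 7, 8, 10, 11, 12, 16, 17, 20, 21, 22}
|A + A| = 19

|A + A| = 19


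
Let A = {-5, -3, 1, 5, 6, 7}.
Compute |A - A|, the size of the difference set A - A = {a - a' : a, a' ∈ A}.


A - A = {a - a' : a, a' ∈ A}; |A| = 6.
Bounds: 2|A|-1 ≤ |A - A| ≤ |A|² - |A| + 1, i.e. 11 ≤ |A - A| ≤ 31.
Note: 0 ∈ A - A always (from a - a). The set is symmetric: if d ∈ A - A then -d ∈ A - A.
Enumerate nonzero differences d = a - a' with a > a' (then include -d):
Positive differences: {1, 2, 4, 5, 6, 8, 9, 10, 11, 12}
Full difference set: {0} ∪ (positive diffs) ∪ (negative diffs).
|A - A| = 1 + 2·10 = 21 (matches direct enumeration: 21).

|A - A| = 21


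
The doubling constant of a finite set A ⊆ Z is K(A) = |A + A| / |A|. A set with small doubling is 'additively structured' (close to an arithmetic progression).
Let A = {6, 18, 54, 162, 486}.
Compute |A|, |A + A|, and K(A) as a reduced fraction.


|A| = 5.
Compute A + A by enumerating all 25 pairs.
A + A = {12, 24, 36, 60, 72, 108, 168, 180, 216, 324, 492, 504, 540, 648, 972}, so |A + A| = 15.
K = |A + A| / |A| = 15/5 = 3/1 ≈ 3.0000.
Reference: AP of size 5 gives K = 9/5 ≈ 1.8000; a fully generic set of size 5 gives K ≈ 3.0000.

|A| = 5, |A + A| = 15, K = 15/5 = 3/1.


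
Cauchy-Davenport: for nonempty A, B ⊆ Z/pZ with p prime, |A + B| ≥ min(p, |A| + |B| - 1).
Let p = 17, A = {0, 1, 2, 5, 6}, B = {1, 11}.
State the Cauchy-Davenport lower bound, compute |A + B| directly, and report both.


Cauchy-Davenport: |A + B| ≥ min(p, |A| + |B| - 1) for A, B nonempty in Z/pZ.
|A| = 5, |B| = 2, p = 17.
CD lower bound = min(17, 5 + 2 - 1) = min(17, 6) = 6.
Compute A + B mod 17 directly:
a = 0: 0+1=1, 0+11=11
a = 1: 1+1=2, 1+11=12
a = 2: 2+1=3, 2+11=13
a = 5: 5+1=6, 5+11=16
a = 6: 6+1=7, 6+11=0
A + B = {0, 1, 2, 3, 6, 7, 11, 12, 13, 16}, so |A + B| = 10.
Verify: 10 ≥ 6? Yes ✓.

CD lower bound = 6, actual |A + B| = 10.


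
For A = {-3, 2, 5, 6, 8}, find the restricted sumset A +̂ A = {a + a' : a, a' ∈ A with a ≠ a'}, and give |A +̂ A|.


Restricted sumset: A +̂ A = {a + a' : a ∈ A, a' ∈ A, a ≠ a'}.
Equivalently, take A + A and drop any sum 2a that is achievable ONLY as a + a for a ∈ A (i.e. sums representable only with equal summands).
Enumerate pairs (a, a') with a < a' (symmetric, so each unordered pair gives one sum; this covers all a ≠ a'):
  -3 + 2 = -1
  -3 + 5 = 2
  -3 + 6 = 3
  -3 + 8 = 5
  2 + 5 = 7
  2 + 6 = 8
  2 + 8 = 10
  5 + 6 = 11
  5 + 8 = 13
  6 + 8 = 14
Collected distinct sums: {-1, 2, 3, 5, 7, 8, 10, 11, 13, 14}
|A +̂ A| = 10
(Reference bound: |A +̂ A| ≥ 2|A| - 3 for |A| ≥ 2, with |A| = 5 giving ≥ 7.)

|A +̂ A| = 10


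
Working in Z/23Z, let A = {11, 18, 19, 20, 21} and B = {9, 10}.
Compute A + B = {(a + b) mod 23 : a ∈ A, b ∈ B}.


Work in Z/23Z: reduce every sum a + b modulo 23.
Enumerate all 10 pairs:
a = 11: 11+9=20, 11+10=21
a = 18: 18+9=4, 18+10=5
a = 19: 19+9=5, 19+10=6
a = 20: 20+9=6, 20+10=7
a = 21: 21+9=7, 21+10=8
Distinct residues collected: {4, 5, 6, 7, 8, 20, 21}
|A + B| = 7 (out of 23 total residues).

A + B = {4, 5, 6, 7, 8, 20, 21}


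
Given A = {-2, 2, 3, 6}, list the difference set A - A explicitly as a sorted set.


A - A = {a - a' : a, a' ∈ A}.
Compute a - a' for each ordered pair (a, a'):
a = -2: -2--2=0, -2-2=-4, -2-3=-5, -2-6=-8
a = 2: 2--2=4, 2-2=0, 2-3=-1, 2-6=-4
a = 3: 3--2=5, 3-2=1, 3-3=0, 3-6=-3
a = 6: 6--2=8, 6-2=4, 6-3=3, 6-6=0
Collecting distinct values (and noting 0 appears from a-a):
A - A = {-8, -5, -4, -3, -1, 0, 1, 3, 4, 5, 8}
|A - A| = 11

A - A = {-8, -5, -4, -3, -1, 0, 1, 3, 4, 5, 8}


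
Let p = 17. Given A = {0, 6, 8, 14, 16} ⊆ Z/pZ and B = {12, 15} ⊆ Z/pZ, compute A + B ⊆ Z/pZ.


Work in Z/17Z: reduce every sum a + b modulo 17.
Enumerate all 10 pairs:
a = 0: 0+12=12, 0+15=15
a = 6: 6+12=1, 6+15=4
a = 8: 8+12=3, 8+15=6
a = 14: 14+12=9, 14+15=12
a = 16: 16+12=11, 16+15=14
Distinct residues collected: {1, 3, 4, 6, 9, 11, 12, 14, 15}
|A + B| = 9 (out of 17 total residues).

A + B = {1, 3, 4, 6, 9, 11, 12, 14, 15}


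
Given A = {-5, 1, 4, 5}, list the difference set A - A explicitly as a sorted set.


A - A = {a - a' : a, a' ∈ A}.
Compute a - a' for each ordered pair (a, a'):
a = -5: -5--5=0, -5-1=-6, -5-4=-9, -5-5=-10
a = 1: 1--5=6, 1-1=0, 1-4=-3, 1-5=-4
a = 4: 4--5=9, 4-1=3, 4-4=0, 4-5=-1
a = 5: 5--5=10, 5-1=4, 5-4=1, 5-5=0
Collecting distinct values (and noting 0 appears from a-a):
A - A = {-10, -9, -6, -4, -3, -1, 0, 1, 3, 4, 6, 9, 10}
|A - A| = 13

A - A = {-10, -9, -6, -4, -3, -1, 0, 1, 3, 4, 6, 9, 10}


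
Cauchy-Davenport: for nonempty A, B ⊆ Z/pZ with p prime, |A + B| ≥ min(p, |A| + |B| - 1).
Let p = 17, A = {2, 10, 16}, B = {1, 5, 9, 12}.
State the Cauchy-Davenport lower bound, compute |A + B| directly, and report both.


Cauchy-Davenport: |A + B| ≥ min(p, |A| + |B| - 1) for A, B nonempty in Z/pZ.
|A| = 3, |B| = 4, p = 17.
CD lower bound = min(17, 3 + 4 - 1) = min(17, 6) = 6.
Compute A + B mod 17 directly:
a = 2: 2+1=3, 2+5=7, 2+9=11, 2+12=14
a = 10: 10+1=11, 10+5=15, 10+9=2, 10+12=5
a = 16: 16+1=0, 16+5=4, 16+9=8, 16+12=11
A + B = {0, 2, 3, 4, 5, 7, 8, 11, 14, 15}, so |A + B| = 10.
Verify: 10 ≥ 6? Yes ✓.

CD lower bound = 6, actual |A + B| = 10.


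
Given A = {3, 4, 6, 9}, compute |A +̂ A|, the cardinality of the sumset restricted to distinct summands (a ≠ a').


Restricted sumset: A +̂ A = {a + a' : a ∈ A, a' ∈ A, a ≠ a'}.
Equivalently, take A + A and drop any sum 2a that is achievable ONLY as a + a for a ∈ A (i.e. sums representable only with equal summands).
Enumerate pairs (a, a') with a < a' (symmetric, so each unordered pair gives one sum; this covers all a ≠ a'):
  3 + 4 = 7
  3 + 6 = 9
  3 + 9 = 12
  4 + 6 = 10
  4 + 9 = 13
  6 + 9 = 15
Collected distinct sums: {7, 9, 10, 12, 13, 15}
|A +̂ A| = 6
(Reference bound: |A +̂ A| ≥ 2|A| - 3 for |A| ≥ 2, with |A| = 4 giving ≥ 5.)

|A +̂ A| = 6


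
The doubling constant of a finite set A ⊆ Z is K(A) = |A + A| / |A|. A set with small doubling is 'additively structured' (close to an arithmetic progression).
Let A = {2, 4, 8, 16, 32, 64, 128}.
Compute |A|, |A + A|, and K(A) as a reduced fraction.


|A| = 7.
Compute A + A by enumerating all 49 pairs.
A + A = {4, 6, 8, 10, 12, 16, 18, 20, 24, 32, 34, 36, 40, 48, 64, 66, 68, 72, 80, 96, 128, 130, 132, 136, 144, 160, 192, 256}, so |A + A| = 28.
K = |A + A| / |A| = 28/7 = 4/1 ≈ 4.0000.
Reference: AP of size 7 gives K = 13/7 ≈ 1.8571; a fully generic set of size 7 gives K ≈ 4.0000.

|A| = 7, |A + A| = 28, K = 28/7 = 4/1.


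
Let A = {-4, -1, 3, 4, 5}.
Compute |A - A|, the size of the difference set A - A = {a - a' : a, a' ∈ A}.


A - A = {a - a' : a, a' ∈ A}; |A| = 5.
Bounds: 2|A|-1 ≤ |A - A| ≤ |A|² - |A| + 1, i.e. 9 ≤ |A - A| ≤ 21.
Note: 0 ∈ A - A always (from a - a). The set is symmetric: if d ∈ A - A then -d ∈ A - A.
Enumerate nonzero differences d = a - a' with a > a' (then include -d):
Positive differences: {1, 2, 3, 4, 5, 6, 7, 8, 9}
Full difference set: {0} ∪ (positive diffs) ∪ (negative diffs).
|A - A| = 1 + 2·9 = 19 (matches direct enumeration: 19).

|A - A| = 19


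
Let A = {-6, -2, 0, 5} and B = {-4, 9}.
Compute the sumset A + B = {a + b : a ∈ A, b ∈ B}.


A + B = {a + b : a ∈ A, b ∈ B}.
Enumerate all |A|·|B| = 4·2 = 8 pairs (a, b) and collect distinct sums.
a = -6: -6+-4=-10, -6+9=3
a = -2: -2+-4=-6, -2+9=7
a = 0: 0+-4=-4, 0+9=9
a = 5: 5+-4=1, 5+9=14
Collecting distinct sums: A + B = {-10, -6, -4, 1, 3, 7, 9, 14}
|A + B| = 8

A + B = {-10, -6, -4, 1, 3, 7, 9, 14}


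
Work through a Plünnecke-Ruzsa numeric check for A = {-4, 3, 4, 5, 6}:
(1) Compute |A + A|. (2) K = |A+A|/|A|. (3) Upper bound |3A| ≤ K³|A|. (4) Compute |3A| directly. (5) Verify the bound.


|A| = 5.
Step 1: Compute A + A by enumerating all 25 pairs.
A + A = {-8, -1, 0, 1, 2, 6, 7, 8, 9, 10, 11, 12}, so |A + A| = 12.
Step 2: Doubling constant K = |A + A|/|A| = 12/5 = 12/5 ≈ 2.4000.
Step 3: Plünnecke-Ruzsa gives |3A| ≤ K³·|A| = (2.4000)³ · 5 ≈ 69.1200.
Step 4: Compute 3A = A + A + A directly by enumerating all triples (a,b,c) ∈ A³; |3A| = 22.
Step 5: Check 22 ≤ 69.1200? Yes ✓.

K = 12/5, Plünnecke-Ruzsa bound K³|A| ≈ 69.1200, |3A| = 22, inequality holds.


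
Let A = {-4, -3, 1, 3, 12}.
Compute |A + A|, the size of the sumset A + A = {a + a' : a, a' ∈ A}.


A + A = {a + a' : a, a' ∈ A}; |A| = 5.
General bounds: 2|A| - 1 ≤ |A + A| ≤ |A|(|A|+1)/2, i.e. 9 ≤ |A + A| ≤ 15.
Lower bound 2|A|-1 is attained iff A is an arithmetic progression.
Enumerate sums a + a' for a ≤ a' (symmetric, so this suffices):
a = -4: -4+-4=-8, -4+-3=-7, -4+1=-3, -4+3=-1, -4+12=8
a = -3: -3+-3=-6, -3+1=-2, -3+3=0, -3+12=9
a = 1: 1+1=2, 1+3=4, 1+12=13
a = 3: 3+3=6, 3+12=15
a = 12: 12+12=24
Distinct sums: {-8, -7, -6, -3, -2, -1, 0, 2, 4, 6, 8, 9, 13, 15, 24}
|A + A| = 15

|A + A| = 15


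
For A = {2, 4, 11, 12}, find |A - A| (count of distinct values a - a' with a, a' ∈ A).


A - A = {a - a' : a, a' ∈ A}; |A| = 4.
Bounds: 2|A|-1 ≤ |A - A| ≤ |A|² - |A| + 1, i.e. 7 ≤ |A - A| ≤ 13.
Note: 0 ∈ A - A always (from a - a). The set is symmetric: if d ∈ A - A then -d ∈ A - A.
Enumerate nonzero differences d = a - a' with a > a' (then include -d):
Positive differences: {1, 2, 7, 8, 9, 10}
Full difference set: {0} ∪ (positive diffs) ∪ (negative diffs).
|A - A| = 1 + 2·6 = 13 (matches direct enumeration: 13).

|A - A| = 13


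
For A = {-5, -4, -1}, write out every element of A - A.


A - A = {a - a' : a, a' ∈ A}.
Compute a - a' for each ordered pair (a, a'):
a = -5: -5--5=0, -5--4=-1, -5--1=-4
a = -4: -4--5=1, -4--4=0, -4--1=-3
a = -1: -1--5=4, -1--4=3, -1--1=0
Collecting distinct values (and noting 0 appears from a-a):
A - A = {-4, -3, -1, 0, 1, 3, 4}
|A - A| = 7

A - A = {-4, -3, -1, 0, 1, 3, 4}


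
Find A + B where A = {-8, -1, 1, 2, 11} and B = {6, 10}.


A + B = {a + b : a ∈ A, b ∈ B}.
Enumerate all |A|·|B| = 5·2 = 10 pairs (a, b) and collect distinct sums.
a = -8: -8+6=-2, -8+10=2
a = -1: -1+6=5, -1+10=9
a = 1: 1+6=7, 1+10=11
a = 2: 2+6=8, 2+10=12
a = 11: 11+6=17, 11+10=21
Collecting distinct sums: A + B = {-2, 2, 5, 7, 8, 9, 11, 12, 17, 21}
|A + B| = 10

A + B = {-2, 2, 5, 7, 8, 9, 11, 12, 17, 21}


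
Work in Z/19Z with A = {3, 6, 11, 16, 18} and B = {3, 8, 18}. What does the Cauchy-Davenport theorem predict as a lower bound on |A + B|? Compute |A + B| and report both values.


Cauchy-Davenport: |A + B| ≥ min(p, |A| + |B| - 1) for A, B nonempty in Z/pZ.
|A| = 5, |B| = 3, p = 19.
CD lower bound = min(19, 5 + 3 - 1) = min(19, 7) = 7.
Compute A + B mod 19 directly:
a = 3: 3+3=6, 3+8=11, 3+18=2
a = 6: 6+3=9, 6+8=14, 6+18=5
a = 11: 11+3=14, 11+8=0, 11+18=10
a = 16: 16+3=0, 16+8=5, 16+18=15
a = 18: 18+3=2, 18+8=7, 18+18=17
A + B = {0, 2, 5, 6, 7, 9, 10, 11, 14, 15, 17}, so |A + B| = 11.
Verify: 11 ≥ 7? Yes ✓.

CD lower bound = 7, actual |A + B| = 11.


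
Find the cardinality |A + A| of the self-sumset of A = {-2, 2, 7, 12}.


A + A = {a + a' : a, a' ∈ A}; |A| = 4.
General bounds: 2|A| - 1 ≤ |A + A| ≤ |A|(|A|+1)/2, i.e. 7 ≤ |A + A| ≤ 10.
Lower bound 2|A|-1 is attained iff A is an arithmetic progression.
Enumerate sums a + a' for a ≤ a' (symmetric, so this suffices):
a = -2: -2+-2=-4, -2+2=0, -2+7=5, -2+12=10
a = 2: 2+2=4, 2+7=9, 2+12=14
a = 7: 7+7=14, 7+12=19
a = 12: 12+12=24
Distinct sums: {-4, 0, 4, 5, 9, 10, 14, 19, 24}
|A + A| = 9

|A + A| = 9


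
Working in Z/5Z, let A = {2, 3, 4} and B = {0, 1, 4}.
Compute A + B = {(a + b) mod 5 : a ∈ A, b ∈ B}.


Work in Z/5Z: reduce every sum a + b modulo 5.
Enumerate all 9 pairs:
a = 2: 2+0=2, 2+1=3, 2+4=1
a = 3: 3+0=3, 3+1=4, 3+4=2
a = 4: 4+0=4, 4+1=0, 4+4=3
Distinct residues collected: {0, 1, 2, 3, 4}
|A + B| = 5 (out of 5 total residues).

A + B = {0, 1, 2, 3, 4}


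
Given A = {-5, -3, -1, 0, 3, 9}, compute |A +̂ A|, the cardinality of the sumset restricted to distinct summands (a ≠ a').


Restricted sumset: A +̂ A = {a + a' : a ∈ A, a' ∈ A, a ≠ a'}.
Equivalently, take A + A and drop any sum 2a that is achievable ONLY as a + a for a ∈ A (i.e. sums representable only with equal summands).
Enumerate pairs (a, a') with a < a' (symmetric, so each unordered pair gives one sum; this covers all a ≠ a'):
  -5 + -3 = -8
  -5 + -1 = -6
  -5 + 0 = -5
  -5 + 3 = -2
  -5 + 9 = 4
  -3 + -1 = -4
  -3 + 0 = -3
  -3 + 3 = 0
  -3 + 9 = 6
  -1 + 0 = -1
  -1 + 3 = 2
  -1 + 9 = 8
  0 + 3 = 3
  0 + 9 = 9
  3 + 9 = 12
Collected distinct sums: {-8, -6, -5, -4, -3, -2, -1, 0, 2, 3, 4, 6, 8, 9, 12}
|A +̂ A| = 15
(Reference bound: |A +̂ A| ≥ 2|A| - 3 for |A| ≥ 2, with |A| = 6 giving ≥ 9.)

|A +̂ A| = 15


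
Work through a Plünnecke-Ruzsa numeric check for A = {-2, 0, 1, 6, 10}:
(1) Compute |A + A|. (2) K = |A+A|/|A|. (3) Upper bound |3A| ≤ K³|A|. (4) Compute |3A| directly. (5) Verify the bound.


|A| = 5.
Step 1: Compute A + A by enumerating all 25 pairs.
A + A = {-4, -2, -1, 0, 1, 2, 4, 6, 7, 8, 10, 11, 12, 16, 20}, so |A + A| = 15.
Step 2: Doubling constant K = |A + A|/|A| = 15/5 = 15/5 ≈ 3.0000.
Step 3: Plünnecke-Ruzsa gives |3A| ≤ K³·|A| = (3.0000)³ · 5 ≈ 135.0000.
Step 4: Compute 3A = A + A + A directly by enumerating all triples (a,b,c) ∈ A³; |3A| = 28.
Step 5: Check 28 ≤ 135.0000? Yes ✓.

K = 15/5, Plünnecke-Ruzsa bound K³|A| ≈ 135.0000, |3A| = 28, inequality holds.


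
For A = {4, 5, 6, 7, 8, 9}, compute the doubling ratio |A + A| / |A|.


|A| = 6.
Compute A + A by enumerating all 36 pairs.
A + A = {8, 9, 10, 11, 12, 13, 14, 15, 16, 17, 18}, so |A + A| = 11.
K = |A + A| / |A| = 11/6 (already in lowest terms) ≈ 1.8333.
Reference: AP of size 6 gives K = 11/6 ≈ 1.8333; a fully generic set of size 6 gives K ≈ 3.5000.

|A| = 6, |A + A| = 11, K = 11/6.


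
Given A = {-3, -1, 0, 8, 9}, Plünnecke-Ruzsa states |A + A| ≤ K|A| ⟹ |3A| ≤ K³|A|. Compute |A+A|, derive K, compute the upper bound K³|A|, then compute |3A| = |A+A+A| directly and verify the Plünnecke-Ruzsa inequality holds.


|A| = 5.
Step 1: Compute A + A by enumerating all 25 pairs.
A + A = {-6, -4, -3, -2, -1, 0, 5, 6, 7, 8, 9, 16, 17, 18}, so |A + A| = 14.
Step 2: Doubling constant K = |A + A|/|A| = 14/5 = 14/5 ≈ 2.8000.
Step 3: Plünnecke-Ruzsa gives |3A| ≤ K³·|A| = (2.8000)³ · 5 ≈ 109.7600.
Step 4: Compute 3A = A + A + A directly by enumerating all triples (a,b,c) ∈ A³; |3A| = 27.
Step 5: Check 27 ≤ 109.7600? Yes ✓.

K = 14/5, Plünnecke-Ruzsa bound K³|A| ≈ 109.7600, |3A| = 27, inequality holds.


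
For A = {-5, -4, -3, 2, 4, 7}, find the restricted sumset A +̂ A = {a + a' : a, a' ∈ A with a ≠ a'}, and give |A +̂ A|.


Restricted sumset: A +̂ A = {a + a' : a ∈ A, a' ∈ A, a ≠ a'}.
Equivalently, take A + A and drop any sum 2a that is achievable ONLY as a + a for a ∈ A (i.e. sums representable only with equal summands).
Enumerate pairs (a, a') with a < a' (symmetric, so each unordered pair gives one sum; this covers all a ≠ a'):
  -5 + -4 = -9
  -5 + -3 = -8
  -5 + 2 = -3
  -5 + 4 = -1
  -5 + 7 = 2
  -4 + -3 = -7
  -4 + 2 = -2
  -4 + 4 = 0
  -4 + 7 = 3
  -3 + 2 = -1
  -3 + 4 = 1
  -3 + 7 = 4
  2 + 4 = 6
  2 + 7 = 9
  4 + 7 = 11
Collected distinct sums: {-9, -8, -7, -3, -2, -1, 0, 1, 2, 3, 4, 6, 9, 11}
|A +̂ A| = 14
(Reference bound: |A +̂ A| ≥ 2|A| - 3 for |A| ≥ 2, with |A| = 6 giving ≥ 9.)

|A +̂ A| = 14


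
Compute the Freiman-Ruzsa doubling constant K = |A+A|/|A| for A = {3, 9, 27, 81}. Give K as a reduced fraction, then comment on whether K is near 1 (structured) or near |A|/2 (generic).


|A| = 4.
Compute A + A by enumerating all 16 pairs.
A + A = {6, 12, 18, 30, 36, 54, 84, 90, 108, 162}, so |A + A| = 10.
K = |A + A| / |A| = 10/4 = 5/2 ≈ 2.5000.
Reference: AP of size 4 gives K = 7/4 ≈ 1.7500; a fully generic set of size 4 gives K ≈ 2.5000.

|A| = 4, |A + A| = 10, K = 10/4 = 5/2.


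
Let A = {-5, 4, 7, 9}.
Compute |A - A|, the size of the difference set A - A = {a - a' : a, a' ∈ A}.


A - A = {a - a' : a, a' ∈ A}; |A| = 4.
Bounds: 2|A|-1 ≤ |A - A| ≤ |A|² - |A| + 1, i.e. 7 ≤ |A - A| ≤ 13.
Note: 0 ∈ A - A always (from a - a). The set is symmetric: if d ∈ A - A then -d ∈ A - A.
Enumerate nonzero differences d = a - a' with a > a' (then include -d):
Positive differences: {2, 3, 5, 9, 12, 14}
Full difference set: {0} ∪ (positive diffs) ∪ (negative diffs).
|A - A| = 1 + 2·6 = 13 (matches direct enumeration: 13).

|A - A| = 13


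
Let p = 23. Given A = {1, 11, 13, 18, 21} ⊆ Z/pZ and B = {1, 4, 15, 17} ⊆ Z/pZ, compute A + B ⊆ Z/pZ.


Work in Z/23Z: reduce every sum a + b modulo 23.
Enumerate all 20 pairs:
a = 1: 1+1=2, 1+4=5, 1+15=16, 1+17=18
a = 11: 11+1=12, 11+4=15, 11+15=3, 11+17=5
a = 13: 13+1=14, 13+4=17, 13+15=5, 13+17=7
a = 18: 18+1=19, 18+4=22, 18+15=10, 18+17=12
a = 21: 21+1=22, 21+4=2, 21+15=13, 21+17=15
Distinct residues collected: {2, 3, 5, 7, 10, 12, 13, 14, 15, 16, 17, 18, 19, 22}
|A + B| = 14 (out of 23 total residues).

A + B = {2, 3, 5, 7, 10, 12, 13, 14, 15, 16, 17, 18, 19, 22}


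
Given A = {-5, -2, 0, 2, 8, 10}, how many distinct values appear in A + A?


A + A = {a + a' : a, a' ∈ A}; |A| = 6.
General bounds: 2|A| - 1 ≤ |A + A| ≤ |A|(|A|+1)/2, i.e. 11 ≤ |A + A| ≤ 21.
Lower bound 2|A|-1 is attained iff A is an arithmetic progression.
Enumerate sums a + a' for a ≤ a' (symmetric, so this suffices):
a = -5: -5+-5=-10, -5+-2=-7, -5+0=-5, -5+2=-3, -5+8=3, -5+10=5
a = -2: -2+-2=-4, -2+0=-2, -2+2=0, -2+8=6, -2+10=8
a = 0: 0+0=0, 0+2=2, 0+8=8, 0+10=10
a = 2: 2+2=4, 2+8=10, 2+10=12
a = 8: 8+8=16, 8+10=18
a = 10: 10+10=20
Distinct sums: {-10, -7, -5, -4, -3, -2, 0, 2, 3, 4, 5, 6, 8, 10, 12, 16, 18, 20}
|A + A| = 18

|A + A| = 18


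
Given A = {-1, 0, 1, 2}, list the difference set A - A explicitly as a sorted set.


A - A = {a - a' : a, a' ∈ A}.
Compute a - a' for each ordered pair (a, a'):
a = -1: -1--1=0, -1-0=-1, -1-1=-2, -1-2=-3
a = 0: 0--1=1, 0-0=0, 0-1=-1, 0-2=-2
a = 1: 1--1=2, 1-0=1, 1-1=0, 1-2=-1
a = 2: 2--1=3, 2-0=2, 2-1=1, 2-2=0
Collecting distinct values (and noting 0 appears from a-a):
A - A = {-3, -2, -1, 0, 1, 2, 3}
|A - A| = 7

A - A = {-3, -2, -1, 0, 1, 2, 3}


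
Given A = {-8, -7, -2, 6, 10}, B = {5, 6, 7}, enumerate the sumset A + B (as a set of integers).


A + B = {a + b : a ∈ A, b ∈ B}.
Enumerate all |A|·|B| = 5·3 = 15 pairs (a, b) and collect distinct sums.
a = -8: -8+5=-3, -8+6=-2, -8+7=-1
a = -7: -7+5=-2, -7+6=-1, -7+7=0
a = -2: -2+5=3, -2+6=4, -2+7=5
a = 6: 6+5=11, 6+6=12, 6+7=13
a = 10: 10+5=15, 10+6=16, 10+7=17
Collecting distinct sums: A + B = {-3, -2, -1, 0, 3, 4, 5, 11, 12, 13, 15, 16, 17}
|A + B| = 13

A + B = {-3, -2, -1, 0, 3, 4, 5, 11, 12, 13, 15, 16, 17}


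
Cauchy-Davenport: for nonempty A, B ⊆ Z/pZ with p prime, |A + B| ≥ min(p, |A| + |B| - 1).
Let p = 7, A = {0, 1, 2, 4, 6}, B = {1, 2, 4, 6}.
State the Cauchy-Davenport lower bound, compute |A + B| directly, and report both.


Cauchy-Davenport: |A + B| ≥ min(p, |A| + |B| - 1) for A, B nonempty in Z/pZ.
|A| = 5, |B| = 4, p = 7.
CD lower bound = min(7, 5 + 4 - 1) = min(7, 8) = 7.
Compute A + B mod 7 directly:
a = 0: 0+1=1, 0+2=2, 0+4=4, 0+6=6
a = 1: 1+1=2, 1+2=3, 1+4=5, 1+6=0
a = 2: 2+1=3, 2+2=4, 2+4=6, 2+6=1
a = 4: 4+1=5, 4+2=6, 4+4=1, 4+6=3
a = 6: 6+1=0, 6+2=1, 6+4=3, 6+6=5
A + B = {0, 1, 2, 3, 4, 5, 6}, so |A + B| = 7.
Verify: 7 ≥ 7? Yes ✓.

CD lower bound = 7, actual |A + B| = 7.


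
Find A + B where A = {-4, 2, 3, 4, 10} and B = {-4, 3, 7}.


A + B = {a + b : a ∈ A, b ∈ B}.
Enumerate all |A|·|B| = 5·3 = 15 pairs (a, b) and collect distinct sums.
a = -4: -4+-4=-8, -4+3=-1, -4+7=3
a = 2: 2+-4=-2, 2+3=5, 2+7=9
a = 3: 3+-4=-1, 3+3=6, 3+7=10
a = 4: 4+-4=0, 4+3=7, 4+7=11
a = 10: 10+-4=6, 10+3=13, 10+7=17
Collecting distinct sums: A + B = {-8, -2, -1, 0, 3, 5, 6, 7, 9, 10, 11, 13, 17}
|A + B| = 13

A + B = {-8, -2, -1, 0, 3, 5, 6, 7, 9, 10, 11, 13, 17}


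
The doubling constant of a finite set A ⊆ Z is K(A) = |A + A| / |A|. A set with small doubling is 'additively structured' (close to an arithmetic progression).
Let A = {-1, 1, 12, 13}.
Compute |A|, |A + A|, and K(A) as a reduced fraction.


|A| = 4.
Compute A + A by enumerating all 16 pairs.
A + A = {-2, 0, 2, 11, 12, 13, 14, 24, 25, 26}, so |A + A| = 10.
K = |A + A| / |A| = 10/4 = 5/2 ≈ 2.5000.
Reference: AP of size 4 gives K = 7/4 ≈ 1.7500; a fully generic set of size 4 gives K ≈ 2.5000.

|A| = 4, |A + A| = 10, K = 10/4 = 5/2.


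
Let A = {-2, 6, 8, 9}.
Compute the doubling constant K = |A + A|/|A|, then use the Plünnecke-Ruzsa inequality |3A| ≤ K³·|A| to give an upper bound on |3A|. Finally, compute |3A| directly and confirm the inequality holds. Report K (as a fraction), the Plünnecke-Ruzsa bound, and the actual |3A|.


|A| = 4.
Step 1: Compute A + A by enumerating all 16 pairs.
A + A = {-4, 4, 6, 7, 12, 14, 15, 16, 17, 18}, so |A + A| = 10.
Step 2: Doubling constant K = |A + A|/|A| = 10/4 = 10/4 ≈ 2.5000.
Step 3: Plünnecke-Ruzsa gives |3A| ≤ K³·|A| = (2.5000)³ · 4 ≈ 62.5000.
Step 4: Compute 3A = A + A + A directly by enumerating all triples (a,b,c) ∈ A³; |3A| = 19.
Step 5: Check 19 ≤ 62.5000? Yes ✓.

K = 10/4, Plünnecke-Ruzsa bound K³|A| ≈ 62.5000, |3A| = 19, inequality holds.


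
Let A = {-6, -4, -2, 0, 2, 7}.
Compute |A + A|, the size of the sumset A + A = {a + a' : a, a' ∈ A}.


A + A = {a + a' : a, a' ∈ A}; |A| = 6.
General bounds: 2|A| - 1 ≤ |A + A| ≤ |A|(|A|+1)/2, i.e. 11 ≤ |A + A| ≤ 21.
Lower bound 2|A|-1 is attained iff A is an arithmetic progression.
Enumerate sums a + a' for a ≤ a' (symmetric, so this suffices):
a = -6: -6+-6=-12, -6+-4=-10, -6+-2=-8, -6+0=-6, -6+2=-4, -6+7=1
a = -4: -4+-4=-8, -4+-2=-6, -4+0=-4, -4+2=-2, -4+7=3
a = -2: -2+-2=-4, -2+0=-2, -2+2=0, -2+7=5
a = 0: 0+0=0, 0+2=2, 0+7=7
a = 2: 2+2=4, 2+7=9
a = 7: 7+7=14
Distinct sums: {-12, -10, -8, -6, -4, -2, 0, 1, 2, 3, 4, 5, 7, 9, 14}
|A + A| = 15

|A + A| = 15


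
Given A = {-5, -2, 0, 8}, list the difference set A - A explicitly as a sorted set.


A - A = {a - a' : a, a' ∈ A}.
Compute a - a' for each ordered pair (a, a'):
a = -5: -5--5=0, -5--2=-3, -5-0=-5, -5-8=-13
a = -2: -2--5=3, -2--2=0, -2-0=-2, -2-8=-10
a = 0: 0--5=5, 0--2=2, 0-0=0, 0-8=-8
a = 8: 8--5=13, 8--2=10, 8-0=8, 8-8=0
Collecting distinct values (and noting 0 appears from a-a):
A - A = {-13, -10, -8, -5, -3, -2, 0, 2, 3, 5, 8, 10, 13}
|A - A| = 13

A - A = {-13, -10, -8, -5, -3, -2, 0, 2, 3, 5, 8, 10, 13}


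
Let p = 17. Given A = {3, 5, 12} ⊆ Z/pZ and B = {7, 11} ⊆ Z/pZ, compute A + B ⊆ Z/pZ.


Work in Z/17Z: reduce every sum a + b modulo 17.
Enumerate all 6 pairs:
a = 3: 3+7=10, 3+11=14
a = 5: 5+7=12, 5+11=16
a = 12: 12+7=2, 12+11=6
Distinct residues collected: {2, 6, 10, 12, 14, 16}
|A + B| = 6 (out of 17 total residues).

A + B = {2, 6, 10, 12, 14, 16}


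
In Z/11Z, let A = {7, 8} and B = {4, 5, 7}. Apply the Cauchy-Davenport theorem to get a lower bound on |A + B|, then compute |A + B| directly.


Cauchy-Davenport: |A + B| ≥ min(p, |A| + |B| - 1) for A, B nonempty in Z/pZ.
|A| = 2, |B| = 3, p = 11.
CD lower bound = min(11, 2 + 3 - 1) = min(11, 4) = 4.
Compute A + B mod 11 directly:
a = 7: 7+4=0, 7+5=1, 7+7=3
a = 8: 8+4=1, 8+5=2, 8+7=4
A + B = {0, 1, 2, 3, 4}, so |A + B| = 5.
Verify: 5 ≥ 4? Yes ✓.

CD lower bound = 4, actual |A + B| = 5.


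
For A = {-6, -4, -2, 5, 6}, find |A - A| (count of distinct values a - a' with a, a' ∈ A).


A - A = {a - a' : a, a' ∈ A}; |A| = 5.
Bounds: 2|A|-1 ≤ |A - A| ≤ |A|² - |A| + 1, i.e. 9 ≤ |A - A| ≤ 21.
Note: 0 ∈ A - A always (from a - a). The set is symmetric: if d ∈ A - A then -d ∈ A - A.
Enumerate nonzero differences d = a - a' with a > a' (then include -d):
Positive differences: {1, 2, 4, 7, 8, 9, 10, 11, 12}
Full difference set: {0} ∪ (positive diffs) ∪ (negative diffs).
|A - A| = 1 + 2·9 = 19 (matches direct enumeration: 19).

|A - A| = 19


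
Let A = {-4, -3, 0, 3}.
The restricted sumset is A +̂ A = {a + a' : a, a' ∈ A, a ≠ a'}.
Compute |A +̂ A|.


Restricted sumset: A +̂ A = {a + a' : a ∈ A, a' ∈ A, a ≠ a'}.
Equivalently, take A + A and drop any sum 2a that is achievable ONLY as a + a for a ∈ A (i.e. sums representable only with equal summands).
Enumerate pairs (a, a') with a < a' (symmetric, so each unordered pair gives one sum; this covers all a ≠ a'):
  -4 + -3 = -7
  -4 + 0 = -4
  -4 + 3 = -1
  -3 + 0 = -3
  -3 + 3 = 0
  0 + 3 = 3
Collected distinct sums: {-7, -4, -3, -1, 0, 3}
|A +̂ A| = 6
(Reference bound: |A +̂ A| ≥ 2|A| - 3 for |A| ≥ 2, with |A| = 4 giving ≥ 5.)

|A +̂ A| = 6


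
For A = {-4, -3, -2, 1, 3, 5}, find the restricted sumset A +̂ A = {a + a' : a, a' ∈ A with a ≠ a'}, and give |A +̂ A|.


Restricted sumset: A +̂ A = {a + a' : a ∈ A, a' ∈ A, a ≠ a'}.
Equivalently, take A + A and drop any sum 2a that is achievable ONLY as a + a for a ∈ A (i.e. sums representable only with equal summands).
Enumerate pairs (a, a') with a < a' (symmetric, so each unordered pair gives one sum; this covers all a ≠ a'):
  -4 + -3 = -7
  -4 + -2 = -6
  -4 + 1 = -3
  -4 + 3 = -1
  -4 + 5 = 1
  -3 + -2 = -5
  -3 + 1 = -2
  -3 + 3 = 0
  -3 + 5 = 2
  -2 + 1 = -1
  -2 + 3 = 1
  -2 + 5 = 3
  1 + 3 = 4
  1 + 5 = 6
  3 + 5 = 8
Collected distinct sums: {-7, -6, -5, -3, -2, -1, 0, 1, 2, 3, 4, 6, 8}
|A +̂ A| = 13
(Reference bound: |A +̂ A| ≥ 2|A| - 3 for |A| ≥ 2, with |A| = 6 giving ≥ 9.)

|A +̂ A| = 13


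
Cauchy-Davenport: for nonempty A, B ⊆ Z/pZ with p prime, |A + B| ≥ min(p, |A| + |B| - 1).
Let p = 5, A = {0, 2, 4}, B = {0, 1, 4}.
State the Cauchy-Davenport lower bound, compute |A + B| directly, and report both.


Cauchy-Davenport: |A + B| ≥ min(p, |A| + |B| - 1) for A, B nonempty in Z/pZ.
|A| = 3, |B| = 3, p = 5.
CD lower bound = min(5, 3 + 3 - 1) = min(5, 5) = 5.
Compute A + B mod 5 directly:
a = 0: 0+0=0, 0+1=1, 0+4=4
a = 2: 2+0=2, 2+1=3, 2+4=1
a = 4: 4+0=4, 4+1=0, 4+4=3
A + B = {0, 1, 2, 3, 4}, so |A + B| = 5.
Verify: 5 ≥ 5? Yes ✓.

CD lower bound = 5, actual |A + B| = 5.


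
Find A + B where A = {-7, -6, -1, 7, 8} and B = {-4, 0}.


A + B = {a + b : a ∈ A, b ∈ B}.
Enumerate all |A|·|B| = 5·2 = 10 pairs (a, b) and collect distinct sums.
a = -7: -7+-4=-11, -7+0=-7
a = -6: -6+-4=-10, -6+0=-6
a = -1: -1+-4=-5, -1+0=-1
a = 7: 7+-4=3, 7+0=7
a = 8: 8+-4=4, 8+0=8
Collecting distinct sums: A + B = {-11, -10, -7, -6, -5, -1, 3, 4, 7, 8}
|A + B| = 10

A + B = {-11, -10, -7, -6, -5, -1, 3, 4, 7, 8}


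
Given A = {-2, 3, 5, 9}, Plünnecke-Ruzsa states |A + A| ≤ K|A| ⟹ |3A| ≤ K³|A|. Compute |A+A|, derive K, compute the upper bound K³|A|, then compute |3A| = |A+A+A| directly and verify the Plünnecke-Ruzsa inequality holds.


|A| = 4.
Step 1: Compute A + A by enumerating all 16 pairs.
A + A = {-4, 1, 3, 6, 7, 8, 10, 12, 14, 18}, so |A + A| = 10.
Step 2: Doubling constant K = |A + A|/|A| = 10/4 = 10/4 ≈ 2.5000.
Step 3: Plünnecke-Ruzsa gives |3A| ≤ K³·|A| = (2.5000)³ · 4 ≈ 62.5000.
Step 4: Compute 3A = A + A + A directly by enumerating all triples (a,b,c) ∈ A³; |3A| = 19.
Step 5: Check 19 ≤ 62.5000? Yes ✓.

K = 10/4, Plünnecke-Ruzsa bound K³|A| ≈ 62.5000, |3A| = 19, inequality holds.


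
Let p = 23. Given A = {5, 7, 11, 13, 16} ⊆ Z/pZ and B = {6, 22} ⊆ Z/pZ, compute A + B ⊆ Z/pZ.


Work in Z/23Z: reduce every sum a + b modulo 23.
Enumerate all 10 pairs:
a = 5: 5+6=11, 5+22=4
a = 7: 7+6=13, 7+22=6
a = 11: 11+6=17, 11+22=10
a = 13: 13+6=19, 13+22=12
a = 16: 16+6=22, 16+22=15
Distinct residues collected: {4, 6, 10, 11, 12, 13, 15, 17, 19, 22}
|A + B| = 10 (out of 23 total residues).

A + B = {4, 6, 10, 11, 12, 13, 15, 17, 19, 22}


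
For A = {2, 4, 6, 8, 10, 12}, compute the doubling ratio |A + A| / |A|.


|A| = 6.
Compute A + A by enumerating all 36 pairs.
A + A = {4, 6, 8, 10, 12, 14, 16, 18, 20, 22, 24}, so |A + A| = 11.
K = |A + A| / |A| = 11/6 (already in lowest terms) ≈ 1.8333.
Reference: AP of size 6 gives K = 11/6 ≈ 1.8333; a fully generic set of size 6 gives K ≈ 3.5000.

|A| = 6, |A + A| = 11, K = 11/6.


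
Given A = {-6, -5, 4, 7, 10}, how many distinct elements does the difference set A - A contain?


A - A = {a - a' : a, a' ∈ A}; |A| = 5.
Bounds: 2|A|-1 ≤ |A - A| ≤ |A|² - |A| + 1, i.e. 9 ≤ |A - A| ≤ 21.
Note: 0 ∈ A - A always (from a - a). The set is symmetric: if d ∈ A - A then -d ∈ A - A.
Enumerate nonzero differences d = a - a' with a > a' (then include -d):
Positive differences: {1, 3, 6, 9, 10, 12, 13, 15, 16}
Full difference set: {0} ∪ (positive diffs) ∪ (negative diffs).
|A - A| = 1 + 2·9 = 19 (matches direct enumeration: 19).

|A - A| = 19


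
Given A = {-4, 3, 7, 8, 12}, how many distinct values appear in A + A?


A + A = {a + a' : a, a' ∈ A}; |A| = 5.
General bounds: 2|A| - 1 ≤ |A + A| ≤ |A|(|A|+1)/2, i.e. 9 ≤ |A + A| ≤ 15.
Lower bound 2|A|-1 is attained iff A is an arithmetic progression.
Enumerate sums a + a' for a ≤ a' (symmetric, so this suffices):
a = -4: -4+-4=-8, -4+3=-1, -4+7=3, -4+8=4, -4+12=8
a = 3: 3+3=6, 3+7=10, 3+8=11, 3+12=15
a = 7: 7+7=14, 7+8=15, 7+12=19
a = 8: 8+8=16, 8+12=20
a = 12: 12+12=24
Distinct sums: {-8, -1, 3, 4, 6, 8, 10, 11, 14, 15, 16, 19, 20, 24}
|A + A| = 14

|A + A| = 14


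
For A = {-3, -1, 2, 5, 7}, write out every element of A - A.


A - A = {a - a' : a, a' ∈ A}.
Compute a - a' for each ordered pair (a, a'):
a = -3: -3--3=0, -3--1=-2, -3-2=-5, -3-5=-8, -3-7=-10
a = -1: -1--3=2, -1--1=0, -1-2=-3, -1-5=-6, -1-7=-8
a = 2: 2--3=5, 2--1=3, 2-2=0, 2-5=-3, 2-7=-5
a = 5: 5--3=8, 5--1=6, 5-2=3, 5-5=0, 5-7=-2
a = 7: 7--3=10, 7--1=8, 7-2=5, 7-5=2, 7-7=0
Collecting distinct values (and noting 0 appears from a-a):
A - A = {-10, -8, -6, -5, -3, -2, 0, 2, 3, 5, 6, 8, 10}
|A - A| = 13

A - A = {-10, -8, -6, -5, -3, -2, 0, 2, 3, 5, 6, 8, 10}


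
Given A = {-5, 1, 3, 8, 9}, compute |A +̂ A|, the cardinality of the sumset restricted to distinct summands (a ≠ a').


Restricted sumset: A +̂ A = {a + a' : a ∈ A, a' ∈ A, a ≠ a'}.
Equivalently, take A + A and drop any sum 2a that is achievable ONLY as a + a for a ∈ A (i.e. sums representable only with equal summands).
Enumerate pairs (a, a') with a < a' (symmetric, so each unordered pair gives one sum; this covers all a ≠ a'):
  -5 + 1 = -4
  -5 + 3 = -2
  -5 + 8 = 3
  -5 + 9 = 4
  1 + 3 = 4
  1 + 8 = 9
  1 + 9 = 10
  3 + 8 = 11
  3 + 9 = 12
  8 + 9 = 17
Collected distinct sums: {-4, -2, 3, 4, 9, 10, 11, 12, 17}
|A +̂ A| = 9
(Reference bound: |A +̂ A| ≥ 2|A| - 3 for |A| ≥ 2, with |A| = 5 giving ≥ 7.)

|A +̂ A| = 9


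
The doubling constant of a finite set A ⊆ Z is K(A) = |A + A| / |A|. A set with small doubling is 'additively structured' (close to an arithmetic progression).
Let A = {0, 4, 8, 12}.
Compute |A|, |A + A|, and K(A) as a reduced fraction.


|A| = 4.
Compute A + A by enumerating all 16 pairs.
A + A = {0, 4, 8, 12, 16, 20, 24}, so |A + A| = 7.
K = |A + A| / |A| = 7/4 (already in lowest terms) ≈ 1.7500.
Reference: AP of size 4 gives K = 7/4 ≈ 1.7500; a fully generic set of size 4 gives K ≈ 2.5000.

|A| = 4, |A + A| = 7, K = 7/4.


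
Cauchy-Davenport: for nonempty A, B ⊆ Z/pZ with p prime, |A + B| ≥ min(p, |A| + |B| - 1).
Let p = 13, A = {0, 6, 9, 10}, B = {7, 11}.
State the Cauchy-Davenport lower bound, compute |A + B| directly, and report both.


Cauchy-Davenport: |A + B| ≥ min(p, |A| + |B| - 1) for A, B nonempty in Z/pZ.
|A| = 4, |B| = 2, p = 13.
CD lower bound = min(13, 4 + 2 - 1) = min(13, 5) = 5.
Compute A + B mod 13 directly:
a = 0: 0+7=7, 0+11=11
a = 6: 6+7=0, 6+11=4
a = 9: 9+7=3, 9+11=7
a = 10: 10+7=4, 10+11=8
A + B = {0, 3, 4, 7, 8, 11}, so |A + B| = 6.
Verify: 6 ≥ 5? Yes ✓.

CD lower bound = 5, actual |A + B| = 6.


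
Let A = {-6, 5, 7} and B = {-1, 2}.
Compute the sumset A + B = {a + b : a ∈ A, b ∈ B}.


A + B = {a + b : a ∈ A, b ∈ B}.
Enumerate all |A|·|B| = 3·2 = 6 pairs (a, b) and collect distinct sums.
a = -6: -6+-1=-7, -6+2=-4
a = 5: 5+-1=4, 5+2=7
a = 7: 7+-1=6, 7+2=9
Collecting distinct sums: A + B = {-7, -4, 4, 6, 7, 9}
|A + B| = 6

A + B = {-7, -4, 4, 6, 7, 9}


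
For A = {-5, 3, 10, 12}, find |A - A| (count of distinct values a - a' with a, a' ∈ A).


A - A = {a - a' : a, a' ∈ A}; |A| = 4.
Bounds: 2|A|-1 ≤ |A - A| ≤ |A|² - |A| + 1, i.e. 7 ≤ |A - A| ≤ 13.
Note: 0 ∈ A - A always (from a - a). The set is symmetric: if d ∈ A - A then -d ∈ A - A.
Enumerate nonzero differences d = a - a' with a > a' (then include -d):
Positive differences: {2, 7, 8, 9, 15, 17}
Full difference set: {0} ∪ (positive diffs) ∪ (negative diffs).
|A - A| = 1 + 2·6 = 13 (matches direct enumeration: 13).

|A - A| = 13


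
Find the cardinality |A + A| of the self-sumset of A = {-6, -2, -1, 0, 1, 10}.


A + A = {a + a' : a, a' ∈ A}; |A| = 6.
General bounds: 2|A| - 1 ≤ |A + A| ≤ |A|(|A|+1)/2, i.e. 11 ≤ |A + A| ≤ 21.
Lower bound 2|A|-1 is attained iff A is an arithmetic progression.
Enumerate sums a + a' for a ≤ a' (symmetric, so this suffices):
a = -6: -6+-6=-12, -6+-2=-8, -6+-1=-7, -6+0=-6, -6+1=-5, -6+10=4
a = -2: -2+-2=-4, -2+-1=-3, -2+0=-2, -2+1=-1, -2+10=8
a = -1: -1+-1=-2, -1+0=-1, -1+1=0, -1+10=9
a = 0: 0+0=0, 0+1=1, 0+10=10
a = 1: 1+1=2, 1+10=11
a = 10: 10+10=20
Distinct sums: {-12, -8, -7, -6, -5, -4, -3, -2, -1, 0, 1, 2, 4, 8, 9, 10, 11, 20}
|A + A| = 18

|A + A| = 18


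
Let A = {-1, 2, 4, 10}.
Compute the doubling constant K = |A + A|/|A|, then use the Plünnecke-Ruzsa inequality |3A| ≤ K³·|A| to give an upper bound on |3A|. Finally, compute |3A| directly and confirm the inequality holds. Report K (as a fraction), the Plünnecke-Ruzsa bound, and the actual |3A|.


|A| = 4.
Step 1: Compute A + A by enumerating all 16 pairs.
A + A = {-2, 1, 3, 4, 6, 8, 9, 12, 14, 20}, so |A + A| = 10.
Step 2: Doubling constant K = |A + A|/|A| = 10/4 = 10/4 ≈ 2.5000.
Step 3: Plünnecke-Ruzsa gives |3A| ≤ K³·|A| = (2.5000)³ · 4 ≈ 62.5000.
Step 4: Compute 3A = A + A + A directly by enumerating all triples (a,b,c) ∈ A³; |3A| = 19.
Step 5: Check 19 ≤ 62.5000? Yes ✓.

K = 10/4, Plünnecke-Ruzsa bound K³|A| ≈ 62.5000, |3A| = 19, inequality holds.


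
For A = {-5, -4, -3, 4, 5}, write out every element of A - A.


A - A = {a - a' : a, a' ∈ A}.
Compute a - a' for each ordered pair (a, a'):
a = -5: -5--5=0, -5--4=-1, -5--3=-2, -5-4=-9, -5-5=-10
a = -4: -4--5=1, -4--4=0, -4--3=-1, -4-4=-8, -4-5=-9
a = -3: -3--5=2, -3--4=1, -3--3=0, -3-4=-7, -3-5=-8
a = 4: 4--5=9, 4--4=8, 4--3=7, 4-4=0, 4-5=-1
a = 5: 5--5=10, 5--4=9, 5--3=8, 5-4=1, 5-5=0
Collecting distinct values (and noting 0 appears from a-a):
A - A = {-10, -9, -8, -7, -2, -1, 0, 1, 2, 7, 8, 9, 10}
|A - A| = 13

A - A = {-10, -9, -8, -7, -2, -1, 0, 1, 2, 7, 8, 9, 10}
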